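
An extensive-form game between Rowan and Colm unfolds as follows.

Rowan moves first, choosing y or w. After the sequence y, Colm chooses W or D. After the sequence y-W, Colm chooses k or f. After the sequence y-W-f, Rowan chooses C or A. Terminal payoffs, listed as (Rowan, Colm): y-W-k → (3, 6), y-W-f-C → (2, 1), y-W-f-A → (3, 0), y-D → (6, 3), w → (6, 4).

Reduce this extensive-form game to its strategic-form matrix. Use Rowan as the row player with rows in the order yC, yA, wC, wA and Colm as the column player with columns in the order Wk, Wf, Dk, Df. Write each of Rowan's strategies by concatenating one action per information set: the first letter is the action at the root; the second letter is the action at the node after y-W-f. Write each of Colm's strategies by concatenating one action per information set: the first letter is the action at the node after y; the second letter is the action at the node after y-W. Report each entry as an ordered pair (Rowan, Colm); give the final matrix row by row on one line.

Row yC: Wk→(3,6), Wf→(2,1), Dk→(6,3), Df→(6,3)
Row yA: Wk→(3,6), Wf→(3,0), Dk→(6,3), Df→(6,3)
Row wC: Wk→(6,4), Wf→(6,4), Dk→(6,4), Df→(6,4)
Row wA: Wk→(6,4), Wf→(6,4), Dk→(6,4), Df→(6,4)

yC: (3,6) (2,1) (6,3) (6,3) | yA: (3,6) (3,0) (6,3) (6,3) | wC: (6,4) (6,4) (6,4) (6,4) | wA: (6,4) (6,4) (6,4) (6,4)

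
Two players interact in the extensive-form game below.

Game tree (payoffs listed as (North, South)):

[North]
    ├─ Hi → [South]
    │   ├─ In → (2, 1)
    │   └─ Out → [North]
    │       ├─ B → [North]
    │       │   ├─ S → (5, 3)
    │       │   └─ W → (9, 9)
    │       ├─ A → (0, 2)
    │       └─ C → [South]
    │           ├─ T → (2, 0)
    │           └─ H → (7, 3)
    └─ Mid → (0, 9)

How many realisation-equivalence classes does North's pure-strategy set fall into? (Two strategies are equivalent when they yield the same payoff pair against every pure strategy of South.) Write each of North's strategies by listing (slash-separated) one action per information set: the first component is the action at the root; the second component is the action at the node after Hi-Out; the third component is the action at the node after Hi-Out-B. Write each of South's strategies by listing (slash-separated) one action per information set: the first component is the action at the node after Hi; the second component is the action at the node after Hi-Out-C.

North has 12 pure strategies: Hi/B/S, Hi/B/W, Hi/A/S, Hi/A/W, Hi/C/S, Hi/C/W, Mid/B/S, Mid/B/W, Mid/A/S, Mid/A/W, Mid/C/S, Mid/C/W. Columns: In/T, In/H, Out/T, Out/H.
{Hi/B/S} → row (2,1) (2,1) (5,3) (5,3)
{Hi/B/W} → row (2,1) (2,1) (9,9) (9,9)
{Hi/A/S, Hi/A/W} → row (2,1) (2,1) (0,2) (0,2)
{Hi/C/S, Hi/C/W} → row (2,1) (2,1) (2,0) (7,3)
{Mid/B/S, Mid/B/W, Mid/A/S, Mid/A/W, Mid/C/S, Mid/C/W} → row (0,9) (0,9) (0,9) (0,9)
That's 5 distinct rows out of 12 strategies.

5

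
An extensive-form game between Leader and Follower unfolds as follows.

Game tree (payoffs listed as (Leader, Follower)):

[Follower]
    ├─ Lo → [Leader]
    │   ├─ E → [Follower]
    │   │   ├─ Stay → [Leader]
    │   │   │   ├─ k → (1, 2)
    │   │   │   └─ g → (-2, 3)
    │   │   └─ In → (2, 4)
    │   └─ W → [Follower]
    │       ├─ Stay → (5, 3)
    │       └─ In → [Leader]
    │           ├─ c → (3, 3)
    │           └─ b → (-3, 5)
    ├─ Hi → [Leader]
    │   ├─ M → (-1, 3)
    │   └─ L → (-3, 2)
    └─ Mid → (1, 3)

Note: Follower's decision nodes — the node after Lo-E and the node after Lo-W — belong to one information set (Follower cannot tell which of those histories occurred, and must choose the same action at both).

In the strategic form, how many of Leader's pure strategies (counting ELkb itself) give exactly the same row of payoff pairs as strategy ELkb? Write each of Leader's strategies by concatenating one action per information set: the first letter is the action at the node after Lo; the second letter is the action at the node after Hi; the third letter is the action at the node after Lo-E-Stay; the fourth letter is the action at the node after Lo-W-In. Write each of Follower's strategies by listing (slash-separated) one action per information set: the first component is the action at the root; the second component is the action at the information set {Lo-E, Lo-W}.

2

Row for ELkb (columns Lo/Stay, Lo/In, Hi/Stay, Hi/In, Mid/Stay, Mid/In): (1,2) (2,4) (-3,2) (-3,2) (1,3) (1,3).
Under ELkb, Leader's choice at the node after Lo-W-In can never be reached regardless of what Follower does, so varying those choices leaves every outcome unchanged.
Holding the reachable choices fixed and varying the unreachable one freely already gives 2 equivalent strategies.
No other strategy reproduces this row, so those 2 are the full class: ELkc, ELkb.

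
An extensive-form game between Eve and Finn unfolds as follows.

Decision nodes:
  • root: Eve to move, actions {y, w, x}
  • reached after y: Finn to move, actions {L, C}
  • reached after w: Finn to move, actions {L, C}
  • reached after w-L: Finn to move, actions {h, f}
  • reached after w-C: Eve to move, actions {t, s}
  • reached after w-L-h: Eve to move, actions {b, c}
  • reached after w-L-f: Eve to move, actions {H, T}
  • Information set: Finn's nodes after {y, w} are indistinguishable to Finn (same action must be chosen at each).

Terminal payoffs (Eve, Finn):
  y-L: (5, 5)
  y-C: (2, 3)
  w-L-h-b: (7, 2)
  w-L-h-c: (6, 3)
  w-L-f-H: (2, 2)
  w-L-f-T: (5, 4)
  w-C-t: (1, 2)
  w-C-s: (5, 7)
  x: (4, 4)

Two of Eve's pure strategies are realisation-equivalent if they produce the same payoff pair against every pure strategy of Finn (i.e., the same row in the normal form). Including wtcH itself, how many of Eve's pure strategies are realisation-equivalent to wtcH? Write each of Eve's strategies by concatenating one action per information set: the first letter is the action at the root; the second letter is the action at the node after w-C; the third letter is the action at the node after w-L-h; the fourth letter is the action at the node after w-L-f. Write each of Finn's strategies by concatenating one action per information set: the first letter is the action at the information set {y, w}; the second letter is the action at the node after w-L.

1

Row for wtcH (columns Lh, Lf, Ch, Cf): (6,3) (2,2) (1,2) (1,2).
Every one of Eve's information sets is on the play path for some reply by Finn when Eve follows wtcH.
Changing the action at any of them therefore changes at least one column, so only wtcH itself gives this row.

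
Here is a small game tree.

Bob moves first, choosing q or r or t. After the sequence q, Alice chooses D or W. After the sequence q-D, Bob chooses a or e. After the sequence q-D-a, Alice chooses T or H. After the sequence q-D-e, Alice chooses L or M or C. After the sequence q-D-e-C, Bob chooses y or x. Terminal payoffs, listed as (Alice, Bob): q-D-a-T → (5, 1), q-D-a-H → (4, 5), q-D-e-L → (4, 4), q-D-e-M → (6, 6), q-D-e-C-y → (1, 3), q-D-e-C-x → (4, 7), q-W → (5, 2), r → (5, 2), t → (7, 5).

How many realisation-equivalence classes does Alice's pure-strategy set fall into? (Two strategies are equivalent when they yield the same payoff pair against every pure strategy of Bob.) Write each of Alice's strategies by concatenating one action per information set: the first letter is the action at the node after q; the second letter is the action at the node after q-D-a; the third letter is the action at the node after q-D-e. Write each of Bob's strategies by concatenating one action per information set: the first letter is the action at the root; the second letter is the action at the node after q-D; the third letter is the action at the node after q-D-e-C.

7

Alice has 12 pure strategies: DTL, DTM, DTC, DHL, DHM, DHC, WTL, WTM, WTC, WHL, WHM, WHC. Columns: qay, qax, qey, qex, ray, rax, rey, rex, tay, tax, tey, tex.
{DTL} → row (5,1) (5,1) (4,4) (4,4) (5,2) (5,2) (5,2) (5,2) (7,5) (7,5) (7,5) (7,5)
{DTM} → row (5,1) (5,1) (6,6) (6,6) (5,2) (5,2) (5,2) (5,2) (7,5) (7,5) (7,5) (7,5)
{DTC} → row (5,1) (5,1) (1,3) (4,7) (5,2) (5,2) (5,2) (5,2) (7,5) (7,5) (7,5) (7,5)
{DHL} → row (4,5) (4,5) (4,4) (4,4) (5,2) (5,2) (5,2) (5,2) (7,5) (7,5) (7,5) (7,5)
{DHM} → row (4,5) (4,5) (6,6) (6,6) (5,2) (5,2) (5,2) (5,2) (7,5) (7,5) (7,5) (7,5)
{DHC} → row (4,5) (4,5) (1,3) (4,7) (5,2) (5,2) (5,2) (5,2) (7,5) (7,5) (7,5) (7,5)
{WTL, WTM, WTC, WHL, WHM, WHC} → row (5,2) (5,2) (5,2) (5,2) (5,2) (5,2) (5,2) (5,2) (7,5) (7,5) (7,5) (7,5)
That's 7 distinct rows out of 12 strategies.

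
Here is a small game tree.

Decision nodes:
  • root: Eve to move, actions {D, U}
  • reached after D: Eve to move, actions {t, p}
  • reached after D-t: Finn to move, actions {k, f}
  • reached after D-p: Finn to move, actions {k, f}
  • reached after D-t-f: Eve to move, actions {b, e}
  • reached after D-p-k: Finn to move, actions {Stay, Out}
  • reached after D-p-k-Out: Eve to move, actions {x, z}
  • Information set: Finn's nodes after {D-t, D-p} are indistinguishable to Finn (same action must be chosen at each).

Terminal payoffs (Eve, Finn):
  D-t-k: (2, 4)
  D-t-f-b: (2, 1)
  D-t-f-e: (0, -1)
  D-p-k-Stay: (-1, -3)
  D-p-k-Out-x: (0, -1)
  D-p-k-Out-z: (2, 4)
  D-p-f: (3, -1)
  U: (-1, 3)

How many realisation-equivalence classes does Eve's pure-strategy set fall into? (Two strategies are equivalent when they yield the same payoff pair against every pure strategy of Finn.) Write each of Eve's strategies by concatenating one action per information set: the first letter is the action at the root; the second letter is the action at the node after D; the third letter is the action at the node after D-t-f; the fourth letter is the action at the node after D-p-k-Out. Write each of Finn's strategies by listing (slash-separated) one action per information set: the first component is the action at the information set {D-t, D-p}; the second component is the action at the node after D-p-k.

Eve has 16 pure strategies: Dtbx, Dtbz, Dtex, Dtez, Dpbx, Dpbz, Dpex, Dpez, Utbx, Utbz, Utex, Utez, Upbx, Upbz, Upex, Upez. Columns: k/Stay, k/Out, f/Stay, f/Out.
{Dtbx, Dtbz} → row (2,4) (2,4) (2,1) (2,1)
{Dtex, Dtez} → row (2,4) (2,4) (0,-1) (0,-1)
{Dpbx, Dpex} → row (-1,-3) (0,-1) (3,-1) (3,-1)
{Dpbz, Dpez} → row (-1,-3) (2,4) (3,-1) (3,-1)
{Utbx, Utbz, Utex, Utez, Upbx, Upbz, Upex, Upez} → row (-1,3) (-1,3) (-1,3) (-1,3)
That's 5 distinct rows out of 16 strategies.

5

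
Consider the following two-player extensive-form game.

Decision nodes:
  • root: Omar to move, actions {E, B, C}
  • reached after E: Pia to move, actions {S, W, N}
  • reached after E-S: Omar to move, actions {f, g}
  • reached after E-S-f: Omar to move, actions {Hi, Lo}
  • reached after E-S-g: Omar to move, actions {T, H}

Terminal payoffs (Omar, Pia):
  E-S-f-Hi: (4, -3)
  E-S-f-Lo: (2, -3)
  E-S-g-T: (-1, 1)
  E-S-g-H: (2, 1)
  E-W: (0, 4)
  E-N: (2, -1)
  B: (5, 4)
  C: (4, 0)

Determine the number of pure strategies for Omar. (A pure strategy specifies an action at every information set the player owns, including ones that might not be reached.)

Omar owns the root with actions {E, B, C} — three choices.
Omar owns the node after E-S with actions {f, g} — two choices.
Omar owns the node after E-S-f with actions {Hi, Lo} — two choices.
Omar owns the node after E-S-g with actions {T, H} — two choices.
A pure strategy fixes one action at each information set independently, so the count is the product 3 × 2 × 2 × 2 = 24.
(For reference, Pia has 3 pure strategies, giving a 24×3 normal-form matrix.)

24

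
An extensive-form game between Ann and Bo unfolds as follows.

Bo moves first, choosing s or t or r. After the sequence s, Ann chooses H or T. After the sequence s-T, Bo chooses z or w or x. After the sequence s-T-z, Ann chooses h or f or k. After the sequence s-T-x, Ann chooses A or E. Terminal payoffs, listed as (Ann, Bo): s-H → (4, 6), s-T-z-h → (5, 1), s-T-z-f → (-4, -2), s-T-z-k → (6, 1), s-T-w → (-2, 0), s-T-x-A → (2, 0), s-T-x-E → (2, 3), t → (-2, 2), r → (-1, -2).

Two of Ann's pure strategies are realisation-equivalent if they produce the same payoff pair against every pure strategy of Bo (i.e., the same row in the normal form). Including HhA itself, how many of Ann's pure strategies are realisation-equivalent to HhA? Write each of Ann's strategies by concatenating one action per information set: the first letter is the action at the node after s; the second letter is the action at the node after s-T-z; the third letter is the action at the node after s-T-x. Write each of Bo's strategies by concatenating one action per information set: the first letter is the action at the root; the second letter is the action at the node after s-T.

6

Row for HhA (columns sz, sw, sx, tz, tw, tx, rz, rw, rx): (4,6) (4,6) (4,6) (-2,2) (-2,2) (-2,2) (-1,-2) (-1,-2) (-1,-2).
Under HhA, Ann's choice at the node after s-T-z and at the node after s-T-x can never be reached regardless of what Bo does, so varying those choices leaves every outcome unchanged.
Holding the reachable choices fixed and varying the unreachable ones freely already gives 3 × 2 = 6 equivalent strategies.
No other strategy reproduces this row, so those 6 are the full class: HhA, HhE, HfA, HfE, HkA, HkE.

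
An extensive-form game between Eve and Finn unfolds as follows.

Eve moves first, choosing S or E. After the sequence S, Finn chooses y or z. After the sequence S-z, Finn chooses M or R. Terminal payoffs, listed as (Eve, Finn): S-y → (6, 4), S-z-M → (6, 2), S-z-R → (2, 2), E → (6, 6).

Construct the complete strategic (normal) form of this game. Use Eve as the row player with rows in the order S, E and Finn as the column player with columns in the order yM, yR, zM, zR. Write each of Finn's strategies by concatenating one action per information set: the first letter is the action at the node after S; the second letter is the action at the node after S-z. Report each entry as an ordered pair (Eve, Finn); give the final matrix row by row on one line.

Row S: yM→(6,4), yR→(6,4), zM→(6,2), zR→(2,2)
Row E: yM→(6,6), yR→(6,6), zM→(6,6), zR→(6,6)

S: (6,4) (6,4) (6,2) (2,2) | E: (6,6) (6,6) (6,6) (6,6)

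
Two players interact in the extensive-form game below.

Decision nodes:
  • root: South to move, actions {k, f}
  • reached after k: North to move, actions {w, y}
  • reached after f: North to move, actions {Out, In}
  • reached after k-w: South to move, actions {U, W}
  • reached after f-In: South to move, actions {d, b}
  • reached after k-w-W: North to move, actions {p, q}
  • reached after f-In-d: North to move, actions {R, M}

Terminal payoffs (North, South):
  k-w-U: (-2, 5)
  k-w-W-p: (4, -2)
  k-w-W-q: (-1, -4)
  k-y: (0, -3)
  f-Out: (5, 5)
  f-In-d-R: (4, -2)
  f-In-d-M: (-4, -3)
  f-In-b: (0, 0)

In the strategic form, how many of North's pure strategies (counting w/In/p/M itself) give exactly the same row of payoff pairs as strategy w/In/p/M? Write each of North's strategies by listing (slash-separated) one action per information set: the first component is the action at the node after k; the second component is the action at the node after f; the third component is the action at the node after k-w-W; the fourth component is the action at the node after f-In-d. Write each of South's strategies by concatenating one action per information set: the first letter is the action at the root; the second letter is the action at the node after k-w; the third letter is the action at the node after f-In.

1

Row for w/In/p/M (columns kUd, kUb, kWd, kWb, fUd, fUb, fWd, fWb): (-2,5) (-2,5) (4,-2) (4,-2) (-4,-3) (0,0) (-4,-3) (0,0).
Every one of North's information sets is on the play path for some reply by South when North follows w/In/p/M.
Changing the action at any of them therefore changes at least one column, so only w/In/p/M itself gives this row.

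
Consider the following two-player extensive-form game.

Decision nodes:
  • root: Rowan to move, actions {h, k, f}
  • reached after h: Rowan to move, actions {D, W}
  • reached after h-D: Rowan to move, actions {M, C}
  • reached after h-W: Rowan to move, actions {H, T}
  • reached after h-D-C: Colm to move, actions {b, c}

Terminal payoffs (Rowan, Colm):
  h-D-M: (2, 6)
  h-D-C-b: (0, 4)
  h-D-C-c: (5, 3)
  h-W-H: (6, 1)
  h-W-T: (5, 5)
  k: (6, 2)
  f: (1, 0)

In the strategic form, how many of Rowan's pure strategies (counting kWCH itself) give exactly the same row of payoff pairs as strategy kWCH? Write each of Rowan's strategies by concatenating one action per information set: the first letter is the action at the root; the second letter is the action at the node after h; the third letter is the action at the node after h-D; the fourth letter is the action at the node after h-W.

Row for kWCH (columns b, c): (6,2) (6,2).
Under kWCH, Rowan's choice at the node after h and at the node after h-D and at the node after h-W can never be reached regardless of what Colm does, so varying those choices leaves every outcome unchanged.
Holding the reachable choices fixed and varying the unreachable ones freely already gives 2 × 2 × 2 = 8 equivalent strategies.
No other strategy reproduces this row, so those 8 are the full class: kDMH, kDMT, kDCH, kDCT, kWMH, kWMT, kWCH, kWCT.

8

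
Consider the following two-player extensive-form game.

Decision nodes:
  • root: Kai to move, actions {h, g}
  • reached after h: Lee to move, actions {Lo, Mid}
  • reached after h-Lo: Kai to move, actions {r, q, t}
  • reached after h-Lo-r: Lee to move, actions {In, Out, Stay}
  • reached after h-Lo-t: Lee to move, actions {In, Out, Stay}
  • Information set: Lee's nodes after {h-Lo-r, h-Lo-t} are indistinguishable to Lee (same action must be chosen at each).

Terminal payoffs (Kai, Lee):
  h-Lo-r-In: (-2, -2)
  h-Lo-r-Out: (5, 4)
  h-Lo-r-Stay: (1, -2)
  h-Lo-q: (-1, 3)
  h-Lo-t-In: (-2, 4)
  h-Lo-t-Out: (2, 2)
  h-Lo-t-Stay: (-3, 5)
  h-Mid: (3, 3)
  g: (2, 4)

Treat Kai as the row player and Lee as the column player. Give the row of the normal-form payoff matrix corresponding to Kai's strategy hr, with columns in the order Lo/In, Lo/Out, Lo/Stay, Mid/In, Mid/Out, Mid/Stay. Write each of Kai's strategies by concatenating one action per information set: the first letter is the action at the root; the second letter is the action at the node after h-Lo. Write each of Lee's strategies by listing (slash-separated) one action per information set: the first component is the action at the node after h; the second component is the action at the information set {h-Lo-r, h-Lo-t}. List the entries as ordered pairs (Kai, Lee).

(-2,-2) (5,4) (1,-2) (3,3) (3,3) (3,3)

vs Lo/In: Kai plays h → Lee plays Lo at [h] → Kai plays r at [h-Lo] → Lee plays In at [h-Lo-r] → (-2, -2)
vs Lo/Out: Kai plays h → Lee plays Lo at [h] → Kai plays r at [h-Lo] → Lee plays Out at [h-Lo-r] → (5, 4)
vs Lo/Stay: Kai plays h → Lee plays Lo at [h] → Kai plays r at [h-Lo] → Lee plays Stay at [h-Lo-r] → (1, -2)
vs Mid/In: Kai plays h → Lee plays Mid at [h] → (3, 3)
vs Mid/Out: Kai plays h → Lee plays Mid at [h] → (3, 3)
vs Mid/Stay: Kai plays h → Lee plays Mid at [h] → (3, 3)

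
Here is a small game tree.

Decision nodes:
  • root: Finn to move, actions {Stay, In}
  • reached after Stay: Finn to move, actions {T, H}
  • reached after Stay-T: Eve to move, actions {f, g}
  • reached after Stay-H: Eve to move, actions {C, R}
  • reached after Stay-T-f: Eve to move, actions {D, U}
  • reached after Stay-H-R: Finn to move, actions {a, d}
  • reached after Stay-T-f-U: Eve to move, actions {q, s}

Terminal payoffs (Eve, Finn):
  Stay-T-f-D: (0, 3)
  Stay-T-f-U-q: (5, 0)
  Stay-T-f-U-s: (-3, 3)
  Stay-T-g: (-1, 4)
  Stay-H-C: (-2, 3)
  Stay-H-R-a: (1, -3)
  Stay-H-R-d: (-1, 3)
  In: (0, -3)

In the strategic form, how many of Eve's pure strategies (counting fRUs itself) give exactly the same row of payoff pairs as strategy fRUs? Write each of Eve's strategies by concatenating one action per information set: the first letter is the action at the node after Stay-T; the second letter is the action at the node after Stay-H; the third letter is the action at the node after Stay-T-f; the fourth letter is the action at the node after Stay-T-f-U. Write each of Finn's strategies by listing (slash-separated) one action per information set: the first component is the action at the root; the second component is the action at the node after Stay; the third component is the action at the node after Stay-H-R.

1

Row for fRUs (columns Stay/T/a, Stay/T/d, Stay/H/a, Stay/H/d, In/T/a, In/T/d, In/H/a, In/H/d): (-3,3) (-3,3) (1,-3) (-1,3) (0,-3) (0,-3) (0,-3) (0,-3).
Every one of Eve's information sets is on the play path for some reply by Finn when Eve follows fRUs.
Changing the action at any of them therefore changes at least one column, so only fRUs itself gives this row.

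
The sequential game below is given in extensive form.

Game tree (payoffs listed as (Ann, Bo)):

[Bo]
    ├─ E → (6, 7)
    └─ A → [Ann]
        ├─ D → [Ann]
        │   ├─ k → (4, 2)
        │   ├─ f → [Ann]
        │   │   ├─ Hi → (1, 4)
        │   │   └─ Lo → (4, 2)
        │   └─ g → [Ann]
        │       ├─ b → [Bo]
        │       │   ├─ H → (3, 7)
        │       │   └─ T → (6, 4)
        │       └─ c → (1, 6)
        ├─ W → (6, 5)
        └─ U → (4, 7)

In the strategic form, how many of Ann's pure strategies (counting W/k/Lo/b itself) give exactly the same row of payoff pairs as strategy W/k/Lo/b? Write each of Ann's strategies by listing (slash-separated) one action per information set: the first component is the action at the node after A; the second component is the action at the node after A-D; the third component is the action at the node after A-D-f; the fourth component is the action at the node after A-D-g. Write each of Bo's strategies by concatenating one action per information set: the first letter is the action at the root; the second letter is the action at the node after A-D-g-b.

12

Row for W/k/Lo/b (columns EH, ET, AH, AT): (6,7) (6,7) (6,5) (6,5).
Under W/k/Lo/b, Ann's choice at the node after A-D and at the node after A-D-f and at the node after A-D-g can never be reached regardless of what Bo does, so varying those choices leaves every outcome unchanged.
Holding the reachable choices fixed and varying the unreachable ones freely already gives 3 × 2 × 2 = 12 equivalent strategies.
No other strategy reproduces this row, so those 12 are the full class: W/k/Hi/b, W/k/Hi/c, W/k/Lo/b, W/k/Lo/c, W/f/Hi/b, W/f/Hi/c, W/f/Lo/b, W/f/Lo/c, W/g/Hi/b, W/g/Hi/c, W/g/Lo/b, W/g/Lo/c.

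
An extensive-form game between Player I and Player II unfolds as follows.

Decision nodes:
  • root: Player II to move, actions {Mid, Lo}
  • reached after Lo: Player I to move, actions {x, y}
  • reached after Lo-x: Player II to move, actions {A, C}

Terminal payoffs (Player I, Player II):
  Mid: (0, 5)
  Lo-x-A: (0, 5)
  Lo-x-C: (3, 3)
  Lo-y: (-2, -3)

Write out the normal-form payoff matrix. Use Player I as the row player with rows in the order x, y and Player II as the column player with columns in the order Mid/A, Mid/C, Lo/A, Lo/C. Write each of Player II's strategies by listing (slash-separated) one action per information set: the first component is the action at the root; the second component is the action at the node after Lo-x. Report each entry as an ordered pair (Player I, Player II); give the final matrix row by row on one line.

Row x: Mid/A→(0,5), Mid/C→(0,5), Lo/A→(0,5), Lo/C→(3,3)
Row y: Mid/A→(0,5), Mid/C→(0,5), Lo/A→(-2,-3), Lo/C→(-2,-3)

x: (0,5) (0,5) (0,5) (3,3) | y: (0,5) (0,5) (-2,-3) (-2,-3)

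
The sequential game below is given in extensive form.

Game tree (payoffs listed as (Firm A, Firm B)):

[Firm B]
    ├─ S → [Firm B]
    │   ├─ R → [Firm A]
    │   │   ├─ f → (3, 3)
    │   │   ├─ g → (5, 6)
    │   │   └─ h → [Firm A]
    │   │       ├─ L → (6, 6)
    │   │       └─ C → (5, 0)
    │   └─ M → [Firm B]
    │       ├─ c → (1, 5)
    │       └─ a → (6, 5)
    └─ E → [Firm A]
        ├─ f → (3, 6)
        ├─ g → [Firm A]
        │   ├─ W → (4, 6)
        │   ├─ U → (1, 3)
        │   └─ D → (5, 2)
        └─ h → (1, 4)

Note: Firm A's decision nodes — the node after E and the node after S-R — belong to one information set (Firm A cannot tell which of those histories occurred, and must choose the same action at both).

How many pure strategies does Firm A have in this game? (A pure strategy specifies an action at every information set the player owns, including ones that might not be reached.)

18

Firm A owns the information set {E, S-R} with actions {f, g, h} — three choices.
Firm A owns the node after E-g with actions {W, U, D} — three choices.
Firm A owns the node after S-R-h with actions {L, C} — two choices.
A pure strategy fixes one action at each information set independently, so the count is the product 3 × 3 × 2 = 18.
(For reference, Firm B has 8 pure strategies, giving a 18×8 normal-form matrix.)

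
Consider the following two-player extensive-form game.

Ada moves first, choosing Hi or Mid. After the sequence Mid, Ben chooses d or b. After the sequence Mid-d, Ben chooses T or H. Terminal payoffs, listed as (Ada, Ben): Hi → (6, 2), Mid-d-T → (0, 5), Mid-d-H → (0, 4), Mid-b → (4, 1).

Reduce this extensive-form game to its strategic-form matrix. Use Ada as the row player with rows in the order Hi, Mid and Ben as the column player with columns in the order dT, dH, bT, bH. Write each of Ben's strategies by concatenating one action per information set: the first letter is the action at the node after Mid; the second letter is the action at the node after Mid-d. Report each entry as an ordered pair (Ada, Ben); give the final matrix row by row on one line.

Hi: (6,2) (6,2) (6,2) (6,2) | Mid: (0,5) (0,4) (4,1) (4,1)

           dT       dH       bT       bH
  Hi    (6,2)    (6,2)    (6,2)    (6,2)
 Mid    (0,5)    (0,4)    (4,1)    (4,1)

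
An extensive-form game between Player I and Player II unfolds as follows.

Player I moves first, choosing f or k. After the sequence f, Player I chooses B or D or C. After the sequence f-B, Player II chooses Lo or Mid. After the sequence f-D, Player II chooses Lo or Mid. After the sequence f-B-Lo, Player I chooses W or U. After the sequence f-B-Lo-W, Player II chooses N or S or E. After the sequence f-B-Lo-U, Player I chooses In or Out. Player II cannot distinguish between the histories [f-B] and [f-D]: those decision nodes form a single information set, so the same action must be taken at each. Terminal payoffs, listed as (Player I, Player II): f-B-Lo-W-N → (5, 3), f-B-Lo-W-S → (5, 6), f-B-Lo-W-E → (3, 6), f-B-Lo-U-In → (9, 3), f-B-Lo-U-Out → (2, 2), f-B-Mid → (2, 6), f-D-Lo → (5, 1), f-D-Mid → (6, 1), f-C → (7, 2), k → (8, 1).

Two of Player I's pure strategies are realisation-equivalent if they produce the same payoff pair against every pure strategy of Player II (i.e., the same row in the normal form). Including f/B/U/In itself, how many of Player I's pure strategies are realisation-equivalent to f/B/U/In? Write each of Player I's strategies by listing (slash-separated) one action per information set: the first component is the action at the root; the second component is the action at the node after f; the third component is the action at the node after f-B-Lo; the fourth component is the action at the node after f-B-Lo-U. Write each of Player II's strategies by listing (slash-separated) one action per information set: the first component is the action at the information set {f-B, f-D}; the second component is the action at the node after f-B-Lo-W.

Row for f/B/U/In (columns Lo/N, Lo/S, Lo/E, Mid/N, Mid/S, Mid/E): (9,3) (9,3) (9,3) (2,6) (2,6) (2,6).
Every one of Player I's information sets is on the play path for some reply by Player II when Player I follows f/B/U/In.
Changing the action at any of them therefore changes at least one column, so only f/B/U/In itself gives this row.

1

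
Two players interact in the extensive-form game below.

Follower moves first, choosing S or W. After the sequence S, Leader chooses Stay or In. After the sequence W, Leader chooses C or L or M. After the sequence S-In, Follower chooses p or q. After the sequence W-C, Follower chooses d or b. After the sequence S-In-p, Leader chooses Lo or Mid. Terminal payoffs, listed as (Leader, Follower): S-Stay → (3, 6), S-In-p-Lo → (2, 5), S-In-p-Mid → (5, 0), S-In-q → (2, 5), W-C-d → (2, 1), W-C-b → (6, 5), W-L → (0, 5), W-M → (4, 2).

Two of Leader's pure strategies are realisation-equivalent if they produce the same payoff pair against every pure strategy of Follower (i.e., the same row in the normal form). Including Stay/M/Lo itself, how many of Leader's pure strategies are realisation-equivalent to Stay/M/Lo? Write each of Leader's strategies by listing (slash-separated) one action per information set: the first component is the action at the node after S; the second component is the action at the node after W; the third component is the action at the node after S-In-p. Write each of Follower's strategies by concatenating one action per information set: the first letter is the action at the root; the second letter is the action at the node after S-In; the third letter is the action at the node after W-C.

Row for Stay/M/Lo (columns Spd, Spb, Sqd, Sqb, Wpd, Wpb, Wqd, Wqb): (3,6) (3,6) (3,6) (3,6) (4,2) (4,2) (4,2) (4,2).
Under Stay/M/Lo, Leader's choice at the node after S-In-p can never be reached regardless of what Follower does, so varying those choices leaves every outcome unchanged.
Holding the reachable choices fixed and varying the unreachable one freely already gives 2 equivalent strategies.
No other strategy reproduces this row, so those 2 are the full class: Stay/M/Lo, Stay/M/Mid.

2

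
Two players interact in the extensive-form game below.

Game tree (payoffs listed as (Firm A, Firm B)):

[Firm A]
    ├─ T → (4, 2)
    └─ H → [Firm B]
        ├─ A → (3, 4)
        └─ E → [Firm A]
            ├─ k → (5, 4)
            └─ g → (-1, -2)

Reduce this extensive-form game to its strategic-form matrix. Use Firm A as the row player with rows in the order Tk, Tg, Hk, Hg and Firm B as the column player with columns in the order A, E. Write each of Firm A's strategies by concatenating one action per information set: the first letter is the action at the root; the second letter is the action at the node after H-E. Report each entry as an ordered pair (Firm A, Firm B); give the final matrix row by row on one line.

Row Tk: A→(4,2), E→(4,2)
Row Tg: A→(4,2), E→(4,2)
Row Hk: A→(3,4), E→(5,4)
Row Hg: A→(3,4), E→(-1,-2)

Tk: (4,2) (4,2) | Tg: (4,2) (4,2) | Hk: (3,4) (5,4) | Hg: (3,4) (-1,-2)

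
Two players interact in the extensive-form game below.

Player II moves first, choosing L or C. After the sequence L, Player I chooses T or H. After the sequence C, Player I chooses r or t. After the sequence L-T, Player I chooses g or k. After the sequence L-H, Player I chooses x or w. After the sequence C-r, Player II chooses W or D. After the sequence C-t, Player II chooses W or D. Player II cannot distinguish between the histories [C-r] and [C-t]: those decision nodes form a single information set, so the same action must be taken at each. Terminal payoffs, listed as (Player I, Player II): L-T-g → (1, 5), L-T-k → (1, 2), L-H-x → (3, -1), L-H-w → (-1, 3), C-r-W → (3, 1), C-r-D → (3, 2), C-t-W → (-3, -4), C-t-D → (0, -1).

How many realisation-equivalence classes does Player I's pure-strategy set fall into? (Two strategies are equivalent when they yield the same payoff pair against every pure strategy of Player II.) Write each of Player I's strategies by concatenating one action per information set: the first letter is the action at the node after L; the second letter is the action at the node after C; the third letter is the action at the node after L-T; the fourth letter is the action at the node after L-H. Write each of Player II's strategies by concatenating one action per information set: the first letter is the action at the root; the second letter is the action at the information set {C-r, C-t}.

Player I has 16 pure strategies: Trgx, Trgw, Trkx, Trkw, Ttgx, Ttgw, Ttkx, Ttkw, Hrgx, Hrgw, Hrkx, Hrkw, Htgx, Htgw, Htkx, Htkw. Columns: LW, LD, CW, CD.
{Trgx, Trgw} → row (1,5) (1,5) (3,1) (3,2)
{Trkx, Trkw} → row (1,2) (1,2) (3,1) (3,2)
{Ttgx, Ttgw} → row (1,5) (1,5) (-3,-4) (0,-1)
{Ttkx, Ttkw} → row (1,2) (1,2) (-3,-4) (0,-1)
{Hrgx, Hrkx} → row (3,-1) (3,-1) (3,1) (3,2)
{Hrgw, Hrkw} → row (-1,3) (-1,3) (3,1) (3,2)
{Htgx, Htkx} → row (3,-1) (3,-1) (-3,-4) (0,-1)
{Htgw, Htkw} → row (-1,3) (-1,3) (-3,-4) (0,-1)
That's 8 distinct rows out of 16 strategies.

8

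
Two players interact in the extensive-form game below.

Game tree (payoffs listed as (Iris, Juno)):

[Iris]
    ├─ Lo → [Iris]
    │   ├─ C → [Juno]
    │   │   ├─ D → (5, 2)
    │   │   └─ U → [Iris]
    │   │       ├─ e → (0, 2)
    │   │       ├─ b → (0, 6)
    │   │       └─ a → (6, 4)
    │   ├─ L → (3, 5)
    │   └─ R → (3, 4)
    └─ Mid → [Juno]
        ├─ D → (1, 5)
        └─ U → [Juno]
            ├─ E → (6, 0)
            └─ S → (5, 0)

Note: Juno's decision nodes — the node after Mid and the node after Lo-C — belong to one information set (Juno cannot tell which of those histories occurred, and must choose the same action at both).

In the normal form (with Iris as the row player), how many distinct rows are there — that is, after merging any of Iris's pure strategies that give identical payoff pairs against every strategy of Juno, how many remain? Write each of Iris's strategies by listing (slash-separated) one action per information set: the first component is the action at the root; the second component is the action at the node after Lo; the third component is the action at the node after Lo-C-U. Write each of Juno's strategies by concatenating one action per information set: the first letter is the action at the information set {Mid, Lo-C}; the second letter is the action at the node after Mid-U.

6

Iris has 18 pure strategies: Lo/C/e, Lo/C/b, Lo/C/a, Lo/L/e, Lo/L/b, Lo/L/a, Lo/R/e, Lo/R/b, Lo/R/a, Mid/C/e, Mid/C/b, Mid/C/a, Mid/L/e, Mid/L/b, Mid/L/a, Mid/R/e, Mid/R/b, Mid/R/a. Columns: DE, DS, UE, US.
{Lo/C/e} → row (5,2) (5,2) (0,2) (0,2)
{Lo/C/b} → row (5,2) (5,2) (0,6) (0,6)
{Lo/C/a} → row (5,2) (5,2) (6,4) (6,4)
{Lo/L/e, Lo/L/b, Lo/L/a} → row (3,5) (3,5) (3,5) (3,5)
{Lo/R/e, Lo/R/b, Lo/R/a} → row (3,4) (3,4) (3,4) (3,4)
{Mid/C/e, Mid/C/b, Mid/C/a, Mid/L/e, Mid/L/b, Mid/L/a, Mid/R/e, Mid/R/b, Mid/R/a} → row (1,5) (1,5) (6,0) (5,0)
That's 6 distinct rows out of 18 strategies.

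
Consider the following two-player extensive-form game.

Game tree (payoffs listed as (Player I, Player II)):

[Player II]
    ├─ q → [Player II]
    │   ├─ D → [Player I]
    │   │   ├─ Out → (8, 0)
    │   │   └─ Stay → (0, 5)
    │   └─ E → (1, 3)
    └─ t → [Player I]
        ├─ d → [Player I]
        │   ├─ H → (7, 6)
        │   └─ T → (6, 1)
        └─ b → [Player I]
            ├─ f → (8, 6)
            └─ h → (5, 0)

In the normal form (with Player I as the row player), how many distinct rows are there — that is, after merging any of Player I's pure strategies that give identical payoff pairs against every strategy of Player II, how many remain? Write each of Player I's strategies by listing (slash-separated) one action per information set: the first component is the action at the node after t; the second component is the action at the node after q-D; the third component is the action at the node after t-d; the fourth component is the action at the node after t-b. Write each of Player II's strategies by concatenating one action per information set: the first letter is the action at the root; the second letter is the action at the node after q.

8

Player I has 16 pure strategies: d/Out/H/f, d/Out/H/h, d/Out/T/f, d/Out/T/h, d/Stay/H/f, d/Stay/H/h, d/Stay/T/f, d/Stay/T/h, b/Out/H/f, b/Out/H/h, b/Out/T/f, b/Out/T/h, b/Stay/H/f, b/Stay/H/h, b/Stay/T/f, b/Stay/T/h. Columns: qD, qE, tD, tE.
{d/Out/H/f, d/Out/H/h} → row (8,0) (1,3) (7,6) (7,6)
{d/Out/T/f, d/Out/T/h} → row (8,0) (1,3) (6,1) (6,1)
{d/Stay/H/f, d/Stay/H/h} → row (0,5) (1,3) (7,6) (7,6)
{d/Stay/T/f, d/Stay/T/h} → row (0,5) (1,3) (6,1) (6,1)
{b/Out/H/f, b/Out/T/f} → row (8,0) (1,3) (8,6) (8,6)
{b/Out/H/h, b/Out/T/h} → row (8,0) (1,3) (5,0) (5,0)
{b/Stay/H/f, b/Stay/T/f} → row (0,5) (1,3) (8,6) (8,6)
{b/Stay/H/h, b/Stay/T/h} → row (0,5) (1,3) (5,0) (5,0)
That's 8 distinct rows out of 16 strategies.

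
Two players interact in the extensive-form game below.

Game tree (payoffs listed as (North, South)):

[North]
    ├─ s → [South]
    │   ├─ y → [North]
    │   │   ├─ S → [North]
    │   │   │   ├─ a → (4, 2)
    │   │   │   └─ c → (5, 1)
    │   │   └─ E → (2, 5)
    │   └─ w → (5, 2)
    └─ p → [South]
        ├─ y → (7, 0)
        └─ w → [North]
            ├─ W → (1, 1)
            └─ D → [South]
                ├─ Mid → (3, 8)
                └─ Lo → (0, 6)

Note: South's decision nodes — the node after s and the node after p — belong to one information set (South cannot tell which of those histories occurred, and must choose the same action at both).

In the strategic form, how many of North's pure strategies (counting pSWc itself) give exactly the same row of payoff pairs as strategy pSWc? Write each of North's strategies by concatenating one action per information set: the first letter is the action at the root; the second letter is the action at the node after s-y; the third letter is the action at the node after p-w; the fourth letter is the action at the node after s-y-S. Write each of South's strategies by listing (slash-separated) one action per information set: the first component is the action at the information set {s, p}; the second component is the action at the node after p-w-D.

Row for pSWc (columns y/Mid, y/Lo, w/Mid, w/Lo): (7,0) (7,0) (1,1) (1,1).
Under pSWc, North's choice at the node after s-y and at the node after s-y-S can never be reached regardless of what South does, so varying those choices leaves every outcome unchanged.
Holding the reachable choices fixed and varying the unreachable ones freely already gives 2 × 2 = 4 equivalent strategies.
No other strategy reproduces this row, so those 4 are the full class: pSWa, pSWc, pEWa, pEWc.

4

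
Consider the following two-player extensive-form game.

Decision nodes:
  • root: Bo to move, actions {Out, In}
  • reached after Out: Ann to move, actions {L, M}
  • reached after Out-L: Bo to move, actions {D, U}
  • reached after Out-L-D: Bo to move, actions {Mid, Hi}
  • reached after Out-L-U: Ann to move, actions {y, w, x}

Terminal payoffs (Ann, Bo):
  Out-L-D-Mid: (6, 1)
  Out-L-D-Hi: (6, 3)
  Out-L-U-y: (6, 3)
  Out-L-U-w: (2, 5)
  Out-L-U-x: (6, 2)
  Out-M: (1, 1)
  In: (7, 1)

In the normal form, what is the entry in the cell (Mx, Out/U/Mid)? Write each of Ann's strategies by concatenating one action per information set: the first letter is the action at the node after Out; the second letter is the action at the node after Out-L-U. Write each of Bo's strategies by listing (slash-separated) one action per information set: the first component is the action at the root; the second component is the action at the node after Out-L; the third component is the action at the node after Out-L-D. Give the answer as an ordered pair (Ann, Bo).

Trace the play path from the root:
  Bo plays Out
  Ann plays M at [Out]
→ terminal payoff (1, 1).
(Ann's choice at the node after Out-L-U is never reached on this path, so it doesn't affect the outcome.)

(1, 1)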